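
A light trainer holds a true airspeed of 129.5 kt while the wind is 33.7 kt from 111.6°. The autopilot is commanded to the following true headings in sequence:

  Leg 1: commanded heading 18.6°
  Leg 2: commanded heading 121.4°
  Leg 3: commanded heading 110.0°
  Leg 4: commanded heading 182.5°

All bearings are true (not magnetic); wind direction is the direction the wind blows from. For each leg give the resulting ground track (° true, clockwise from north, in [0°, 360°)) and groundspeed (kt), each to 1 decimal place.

Leg 1: track=4.2°, groundspeed=135.5 kt
Leg 2: track=124.8°, groundspeed=96.5 kt
Leg 3: track=109.4°, groundspeed=95.8 kt
Leg 4: track=197.5°, groundspeed=122.7 kt

Leg 1: heading 18.6°; drift -14.4° → track 4.2°, groundspeed 135.5 kt
Leg 2: heading 121.4°; drift +3.4° → track 124.8°, groundspeed 96.5 kt
Leg 3: heading 110.0°; drift -0.6° → track 109.4°, groundspeed 95.8 kt
Leg 4: heading 182.5°; drift +15.0° → track 197.5°, groundspeed 122.7 kt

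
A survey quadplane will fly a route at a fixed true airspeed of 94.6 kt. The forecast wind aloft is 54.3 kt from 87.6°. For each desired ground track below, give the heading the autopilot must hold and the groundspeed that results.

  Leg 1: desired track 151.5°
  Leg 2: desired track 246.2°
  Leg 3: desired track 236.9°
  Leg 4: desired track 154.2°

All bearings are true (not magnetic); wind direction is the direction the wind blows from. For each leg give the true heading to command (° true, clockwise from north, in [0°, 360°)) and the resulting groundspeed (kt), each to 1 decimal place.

Leg 1: desired track 151.5°; wind correction -31.0° → command heading 120.5°, groundspeed 57.2 kt
Leg 2: desired track 246.2°; wind correction -12.1° → command heading 234.1°, groundspeed 143.1 kt
Leg 3: desired track 236.9°; wind correction -17.0° → command heading 219.9°, groundspeed 137.1 kt
Leg 4: desired track 154.2°; wind correction -31.8° → command heading 122.4°, groundspeed 58.8 kt

Leg 1: heading=120.5°, groundspeed=57.2 kt
Leg 2: heading=234.1°, groundspeed=143.1 kt
Leg 3: heading=219.9°, groundspeed=137.1 kt
Leg 4: heading=122.4°, groundspeed=58.8 kt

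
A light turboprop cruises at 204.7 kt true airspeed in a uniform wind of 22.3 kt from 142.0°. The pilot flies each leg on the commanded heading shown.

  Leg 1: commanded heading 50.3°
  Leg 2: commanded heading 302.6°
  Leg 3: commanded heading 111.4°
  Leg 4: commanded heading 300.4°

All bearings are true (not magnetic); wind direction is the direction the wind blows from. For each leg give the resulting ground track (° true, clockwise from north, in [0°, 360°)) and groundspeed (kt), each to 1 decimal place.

Leg 1: heading 50.3°; drift -6.2° → track 44.1°, groundspeed 206.6 kt
Leg 2: heading 302.6°; drift +1.9° → track 304.5°, groundspeed 225.9 kt
Leg 3: heading 111.4°; drift -3.5° → track 107.9°, groundspeed 185.9 kt
Leg 4: heading 300.4°; drift +2.1° → track 302.5°, groundspeed 225.6 kt

Leg 1: track=44.1°, groundspeed=206.6 kt
Leg 2: track=304.5°, groundspeed=225.9 kt
Leg 3: track=107.9°, groundspeed=185.9 kt
Leg 4: track=302.5°, groundspeed=225.6 kt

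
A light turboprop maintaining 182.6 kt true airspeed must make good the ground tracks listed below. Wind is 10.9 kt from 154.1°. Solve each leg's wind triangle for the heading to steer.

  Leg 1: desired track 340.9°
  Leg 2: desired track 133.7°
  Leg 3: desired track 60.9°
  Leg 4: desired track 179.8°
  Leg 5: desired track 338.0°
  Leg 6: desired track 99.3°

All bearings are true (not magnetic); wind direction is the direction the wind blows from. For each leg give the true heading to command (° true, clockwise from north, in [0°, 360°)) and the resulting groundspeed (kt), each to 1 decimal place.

Leg 1: heading=341.3°, groundspeed=193.4 kt
Leg 2: heading=134.9°, groundspeed=172.3 kt
Leg 3: heading=64.3°, groundspeed=182.9 kt
Leg 4: heading=178.3°, groundspeed=172.7 kt
Leg 5: heading=338.2°, groundspeed=193.5 kt
Leg 6: heading=102.1°, groundspeed=176.1 kt

Leg 1: desired track 340.9°; wind correction +0.4° → command heading 341.3°, groundspeed 193.4 kt
Leg 2: desired track 133.7°; wind correction +1.2° → command heading 134.9°, groundspeed 172.3 kt
Leg 3: desired track 60.9°; wind correction +3.4° → command heading 64.3°, groundspeed 182.9 kt
Leg 4: desired track 179.8°; wind correction -1.5° → command heading 178.3°, groundspeed 172.7 kt
Leg 5: desired track 338.0°; wind correction +0.2° → command heading 338.2°, groundspeed 193.5 kt
Leg 6: desired track 99.3°; wind correction +2.8° → command heading 102.1°, groundspeed 176.1 kt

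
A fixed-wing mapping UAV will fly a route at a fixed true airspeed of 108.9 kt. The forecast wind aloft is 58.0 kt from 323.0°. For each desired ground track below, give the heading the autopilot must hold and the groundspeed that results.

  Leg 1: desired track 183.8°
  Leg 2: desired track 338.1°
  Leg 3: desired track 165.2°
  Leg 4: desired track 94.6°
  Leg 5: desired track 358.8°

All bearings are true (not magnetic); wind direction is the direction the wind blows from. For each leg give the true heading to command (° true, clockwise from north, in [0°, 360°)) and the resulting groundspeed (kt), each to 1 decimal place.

Leg 1: desired track 183.8°; wind correction +20.4° → command heading 204.2°, groundspeed 146.0 kt
Leg 2: desired track 338.1°; wind correction -8.0° → command heading 330.1°, groundspeed 51.8 kt
Leg 3: desired track 165.2°; wind correction +11.6° → command heading 176.8°, groundspeed 160.4 kt
Leg 4: desired track 94.6°; wind correction -23.5° → command heading 71.1°, groundspeed 138.4 kt
Leg 5: desired track 358.8°; wind correction -18.2° → command heading 340.6°, groundspeed 56.4 kt

Leg 1: heading=204.2°, groundspeed=146.0 kt
Leg 2: heading=330.1°, groundspeed=51.8 kt
Leg 3: heading=176.8°, groundspeed=160.4 kt
Leg 4: heading=71.1°, groundspeed=138.4 kt
Leg 5: heading=340.6°, groundspeed=56.4 kt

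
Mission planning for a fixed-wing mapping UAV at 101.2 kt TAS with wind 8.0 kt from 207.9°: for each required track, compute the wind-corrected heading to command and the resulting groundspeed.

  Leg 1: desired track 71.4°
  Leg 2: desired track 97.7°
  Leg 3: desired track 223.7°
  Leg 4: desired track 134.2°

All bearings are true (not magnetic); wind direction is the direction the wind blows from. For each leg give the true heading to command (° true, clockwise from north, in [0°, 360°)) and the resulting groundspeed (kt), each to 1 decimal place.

Leg 1: desired track 71.4°; wind correction +3.1° → command heading 74.5°, groundspeed 106.9 kt
Leg 2: desired track 97.7°; wind correction +4.3° → command heading 102.0°, groundspeed 103.7 kt
Leg 3: desired track 223.7°; wind correction -1.2° → command heading 222.5°, groundspeed 93.5 kt
Leg 4: desired track 134.2°; wind correction +4.4° → command heading 138.6°, groundspeed 98.7 kt

Leg 1: heading=74.5°, groundspeed=106.9 kt
Leg 2: heading=102.0°, groundspeed=103.7 kt
Leg 3: heading=222.5°, groundspeed=93.5 kt
Leg 4: heading=138.6°, groundspeed=98.7 kt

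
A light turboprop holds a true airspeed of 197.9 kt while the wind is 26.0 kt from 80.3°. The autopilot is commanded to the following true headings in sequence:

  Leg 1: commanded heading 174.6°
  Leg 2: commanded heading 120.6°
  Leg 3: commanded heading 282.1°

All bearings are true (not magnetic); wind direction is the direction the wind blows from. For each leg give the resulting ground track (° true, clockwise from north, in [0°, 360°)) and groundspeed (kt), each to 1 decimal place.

Leg 1: track=182.0°, groundspeed=201.5 kt
Leg 2: track=126.0°, groundspeed=178.9 kt
Leg 3: track=279.6°, groundspeed=222.3 kt

Leg 1: heading 174.6°; drift +7.4° → track 182.0°, groundspeed 201.5 kt
Leg 2: heading 120.6°; drift +5.4° → track 126.0°, groundspeed 178.9 kt
Leg 3: heading 282.1°; drift -2.5° → track 279.6°, groundspeed 222.3 kt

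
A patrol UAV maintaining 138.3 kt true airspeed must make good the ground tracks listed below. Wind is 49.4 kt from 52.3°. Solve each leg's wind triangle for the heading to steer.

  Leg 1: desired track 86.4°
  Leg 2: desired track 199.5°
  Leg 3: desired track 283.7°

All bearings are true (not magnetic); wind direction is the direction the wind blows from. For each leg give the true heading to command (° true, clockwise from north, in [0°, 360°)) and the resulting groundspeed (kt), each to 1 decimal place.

Leg 1: desired track 86.4°; wind correction -11.6° → command heading 74.8°, groundspeed 94.6 kt
Leg 2: desired track 199.5°; wind correction -11.2° → command heading 188.3°, groundspeed 177.2 kt
Leg 3: desired track 283.7°; wind correction +16.2° → command heading 299.9°, groundspeed 163.6 kt

Leg 1: heading=74.8°, groundspeed=94.6 kt
Leg 2: heading=188.3°, groundspeed=177.2 kt
Leg 3: heading=299.9°, groundspeed=163.6 kt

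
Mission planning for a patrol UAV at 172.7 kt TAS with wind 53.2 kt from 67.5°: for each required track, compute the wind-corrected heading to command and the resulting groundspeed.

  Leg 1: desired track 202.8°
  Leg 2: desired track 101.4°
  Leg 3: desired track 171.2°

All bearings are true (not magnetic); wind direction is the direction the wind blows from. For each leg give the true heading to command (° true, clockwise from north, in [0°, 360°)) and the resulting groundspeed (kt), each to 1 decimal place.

Leg 1: heading=190.3°, groundspeed=206.4 kt
Leg 2: heading=91.5°, groundspeed=126.0 kt
Leg 3: heading=153.8°, groundspeed=177.4 kt

Leg 1: desired track 202.8°; wind correction -12.5° → command heading 190.3°, groundspeed 206.4 kt
Leg 2: desired track 101.4°; wind correction -9.9° → command heading 91.5°, groundspeed 126.0 kt
Leg 3: desired track 171.2°; wind correction -17.4° → command heading 153.8°, groundspeed 177.4 kt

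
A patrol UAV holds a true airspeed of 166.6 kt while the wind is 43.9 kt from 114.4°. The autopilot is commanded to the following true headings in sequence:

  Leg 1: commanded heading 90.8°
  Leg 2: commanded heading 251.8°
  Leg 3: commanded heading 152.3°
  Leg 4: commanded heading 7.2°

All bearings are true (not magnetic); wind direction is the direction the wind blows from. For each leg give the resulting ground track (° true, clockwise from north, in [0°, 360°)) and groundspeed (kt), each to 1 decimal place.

Leg 1: track=82.9°, groundspeed=127.6 kt
Leg 2: track=260.3°, groundspeed=201.1 kt
Leg 3: track=163.8°, groundspeed=134.7 kt
Leg 4: track=354.1°, groundspeed=184.4 kt

Leg 1: heading 90.8°; drift -7.9° → track 82.9°, groundspeed 127.6 kt
Leg 2: heading 251.8°; drift +8.5° → track 260.3°, groundspeed 201.1 kt
Leg 3: heading 152.3°; drift +11.5° → track 163.8°, groundspeed 134.7 kt
Leg 4: heading 7.2°; drift -13.1° → track 354.1°, groundspeed 184.4 kt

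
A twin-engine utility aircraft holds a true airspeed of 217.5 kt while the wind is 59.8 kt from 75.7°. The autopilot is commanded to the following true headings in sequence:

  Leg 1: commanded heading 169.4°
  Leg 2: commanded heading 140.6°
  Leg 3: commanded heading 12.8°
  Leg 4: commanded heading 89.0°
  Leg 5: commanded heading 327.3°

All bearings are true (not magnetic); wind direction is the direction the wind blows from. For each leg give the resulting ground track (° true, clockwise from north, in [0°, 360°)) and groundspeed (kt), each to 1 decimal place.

Leg 1: heading 169.4°; drift +15.1° → track 184.5°, groundspeed 229.3 kt
Leg 2: heading 140.6°; drift +15.7° → track 156.3°, groundspeed 199.6 kt
Leg 3: heading 12.8°; drift -15.6° → track 357.2°, groundspeed 197.6 kt
Leg 4: heading 89.0°; drift +4.9° → track 93.9°, groundspeed 159.9 kt
Leg 5: heading 327.3°; drift -13.5° → track 313.8°, groundspeed 243.1 kt

Leg 1: track=184.5°, groundspeed=229.3 kt
Leg 2: track=156.3°, groundspeed=199.6 kt
Leg 3: track=357.2°, groundspeed=197.6 kt
Leg 4: track=93.9°, groundspeed=159.9 kt
Leg 5: track=313.8°, groundspeed=243.1 kt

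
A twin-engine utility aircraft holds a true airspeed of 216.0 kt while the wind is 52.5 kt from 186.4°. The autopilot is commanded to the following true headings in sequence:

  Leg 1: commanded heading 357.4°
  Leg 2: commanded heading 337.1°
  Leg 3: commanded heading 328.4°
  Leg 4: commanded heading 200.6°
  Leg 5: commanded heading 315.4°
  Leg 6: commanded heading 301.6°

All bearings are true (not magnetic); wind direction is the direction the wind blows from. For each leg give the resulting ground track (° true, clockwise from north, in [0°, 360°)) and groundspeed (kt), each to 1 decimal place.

Leg 1: heading 357.4°; drift +1.8° → track 359.2°, groundspeed 268.0 kt
Leg 2: heading 337.1°; drift +5.6° → track 342.7°, groundspeed 263.0 kt
Leg 3: heading 328.4°; drift +7.2° → track 335.6°, groundspeed 259.4 kt
Leg 4: heading 200.6°; drift +4.5° → track 205.1°, groundspeed 165.6 kt
Leg 5: heading 315.4°; drift +9.3° → track 324.7°, groundspeed 252.4 kt
Leg 6: heading 301.6°; drift +11.3° → track 312.9°, groundspeed 243.0 kt

Leg 1: track=359.2°, groundspeed=268.0 kt
Leg 2: track=342.7°, groundspeed=263.0 kt
Leg 3: track=335.6°, groundspeed=259.4 kt
Leg 4: track=205.1°, groundspeed=165.6 kt
Leg 5: track=324.7°, groundspeed=252.4 kt
Leg 6: track=312.9°, groundspeed=243.0 kt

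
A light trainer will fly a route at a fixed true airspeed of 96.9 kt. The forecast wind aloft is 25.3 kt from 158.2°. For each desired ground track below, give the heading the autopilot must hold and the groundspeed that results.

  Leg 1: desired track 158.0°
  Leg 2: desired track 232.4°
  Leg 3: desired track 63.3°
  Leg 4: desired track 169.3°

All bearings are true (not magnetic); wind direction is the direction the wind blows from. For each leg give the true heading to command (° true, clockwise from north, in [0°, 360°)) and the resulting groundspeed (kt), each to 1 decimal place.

Leg 1: heading=158.1°, groundspeed=71.6 kt
Leg 2: heading=217.8°, groundspeed=86.9 kt
Leg 3: heading=78.4°, groundspeed=95.7 kt
Leg 4: heading=166.4°, groundspeed=72.0 kt

Leg 1: desired track 158.0°; wind correction +0.1° → command heading 158.1°, groundspeed 71.6 kt
Leg 2: desired track 232.4°; wind correction -14.6° → command heading 217.8°, groundspeed 86.9 kt
Leg 3: desired track 63.3°; wind correction +15.1° → command heading 78.4°, groundspeed 95.7 kt
Leg 4: desired track 169.3°; wind correction -2.9° → command heading 166.4°, groundspeed 72.0 kt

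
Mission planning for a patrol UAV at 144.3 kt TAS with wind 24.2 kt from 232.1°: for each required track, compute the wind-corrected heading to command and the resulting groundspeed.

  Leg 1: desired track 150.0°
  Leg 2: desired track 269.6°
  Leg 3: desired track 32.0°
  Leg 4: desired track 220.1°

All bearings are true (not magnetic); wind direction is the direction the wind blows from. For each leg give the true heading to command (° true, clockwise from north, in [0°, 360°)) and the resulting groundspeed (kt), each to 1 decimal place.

Leg 1: heading=159.6°, groundspeed=139.0 kt
Leg 2: heading=263.7°, groundspeed=124.3 kt
Leg 3: heading=28.7°, groundspeed=166.8 kt
Leg 4: heading=222.1°, groundspeed=120.5 kt

Leg 1: desired track 150.0°; wind correction +9.6° → command heading 159.6°, groundspeed 139.0 kt
Leg 2: desired track 269.6°; wind correction -5.9° → command heading 263.7°, groundspeed 124.3 kt
Leg 3: desired track 32.0°; wind correction -3.3° → command heading 28.7°, groundspeed 166.8 kt
Leg 4: desired track 220.1°; wind correction +2.0° → command heading 222.1°, groundspeed 120.5 kt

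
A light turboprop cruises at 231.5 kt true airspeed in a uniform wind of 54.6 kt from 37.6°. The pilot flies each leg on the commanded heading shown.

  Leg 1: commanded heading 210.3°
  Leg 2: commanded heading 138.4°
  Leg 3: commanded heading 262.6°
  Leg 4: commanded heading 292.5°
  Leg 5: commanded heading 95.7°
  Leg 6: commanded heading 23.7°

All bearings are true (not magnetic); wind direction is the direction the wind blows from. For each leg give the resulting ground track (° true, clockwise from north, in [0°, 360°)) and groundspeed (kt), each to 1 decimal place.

Leg 1: heading 210.3°; drift +1.4° → track 211.7°, groundspeed 285.7 kt
Leg 2: heading 138.4°; drift +12.5° → track 150.9°, groundspeed 247.6 kt
Leg 3: heading 262.6°; drift -8.1° → track 254.5°, groundspeed 272.9 kt
Leg 4: heading 292.5°; drift -12.1° → track 280.4°, groundspeed 251.3 kt
Leg 5: heading 95.7°; drift +12.9° → track 108.6°, groundspeed 207.9 kt
Leg 6: heading 23.7°; drift -4.2° → track 19.5°, groundspeed 179.0 kt

Leg 1: track=211.7°, groundspeed=285.7 kt
Leg 2: track=150.9°, groundspeed=247.6 kt
Leg 3: track=254.5°, groundspeed=272.9 kt
Leg 4: track=280.4°, groundspeed=251.3 kt
Leg 5: track=108.6°, groundspeed=207.9 kt
Leg 6: track=19.5°, groundspeed=179.0 kt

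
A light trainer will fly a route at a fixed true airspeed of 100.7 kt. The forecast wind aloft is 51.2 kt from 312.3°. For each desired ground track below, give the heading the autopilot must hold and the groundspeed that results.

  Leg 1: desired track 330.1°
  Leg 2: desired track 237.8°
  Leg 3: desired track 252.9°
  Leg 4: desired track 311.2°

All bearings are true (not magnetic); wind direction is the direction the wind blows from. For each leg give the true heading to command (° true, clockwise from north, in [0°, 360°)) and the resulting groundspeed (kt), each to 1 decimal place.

Leg 1: heading=321.2°, groundspeed=50.7 kt
Leg 2: heading=267.1°, groundspeed=74.1 kt
Leg 3: heading=278.9°, groundspeed=64.5 kt
Leg 4: heading=311.8°, groundspeed=49.5 kt

Leg 1: desired track 330.1°; wind correction -8.9° → command heading 321.2°, groundspeed 50.7 kt
Leg 2: desired track 237.8°; wind correction +29.3° → command heading 267.1°, groundspeed 74.1 kt
Leg 3: desired track 252.9°; wind correction +26.0° → command heading 278.9°, groundspeed 64.5 kt
Leg 4: desired track 311.2°; wind correction +0.6° → command heading 311.8°, groundspeed 49.5 kt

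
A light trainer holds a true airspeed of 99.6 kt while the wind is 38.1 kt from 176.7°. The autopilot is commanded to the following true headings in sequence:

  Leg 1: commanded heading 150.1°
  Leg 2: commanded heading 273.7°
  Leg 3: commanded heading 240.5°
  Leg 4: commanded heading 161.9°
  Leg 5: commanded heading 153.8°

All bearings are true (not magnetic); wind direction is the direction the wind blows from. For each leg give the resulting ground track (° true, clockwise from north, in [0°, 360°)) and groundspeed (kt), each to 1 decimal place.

Leg 1: heading 150.1°; drift -14.6° → track 135.5°, groundspeed 67.7 kt
Leg 2: heading 273.7°; drift +19.9° → track 293.6°, groundspeed 110.9 kt
Leg 3: heading 240.5°; drift +22.4° → track 262.9°, groundspeed 89.6 kt
Leg 4: heading 161.9°; drift -8.8° → track 153.1°, groundspeed 63.5 kt
Leg 5: heading 153.8°; drift -12.9° → track 140.9°, groundspeed 66.2 kt

Leg 1: track=135.5°, groundspeed=67.7 kt
Leg 2: track=293.6°, groundspeed=110.9 kt
Leg 3: track=262.9°, groundspeed=89.6 kt
Leg 4: track=153.1°, groundspeed=63.5 kt
Leg 5: track=140.9°, groundspeed=66.2 kt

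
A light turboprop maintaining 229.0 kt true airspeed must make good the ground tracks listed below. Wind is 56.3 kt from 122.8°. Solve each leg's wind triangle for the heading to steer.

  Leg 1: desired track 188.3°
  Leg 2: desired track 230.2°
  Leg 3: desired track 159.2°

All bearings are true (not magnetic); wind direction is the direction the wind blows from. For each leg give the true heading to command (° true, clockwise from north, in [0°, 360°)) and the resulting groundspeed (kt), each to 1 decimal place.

Leg 1: heading=175.4°, groundspeed=199.8 kt
Leg 2: heading=216.6°, groundspeed=239.4 kt
Leg 3: heading=150.8°, groundspeed=181.2 kt

Leg 1: desired track 188.3°; wind correction -12.9° → command heading 175.4°, groundspeed 199.8 kt
Leg 2: desired track 230.2°; wind correction -13.6° → command heading 216.6°, groundspeed 239.4 kt
Leg 3: desired track 159.2°; wind correction -8.4° → command heading 150.8°, groundspeed 181.2 kt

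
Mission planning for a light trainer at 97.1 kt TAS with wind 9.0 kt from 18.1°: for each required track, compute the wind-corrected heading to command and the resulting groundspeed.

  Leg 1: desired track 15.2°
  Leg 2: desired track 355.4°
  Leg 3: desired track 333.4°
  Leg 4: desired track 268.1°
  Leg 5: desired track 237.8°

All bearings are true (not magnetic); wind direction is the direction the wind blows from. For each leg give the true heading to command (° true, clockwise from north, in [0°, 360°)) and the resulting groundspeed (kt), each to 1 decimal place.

Leg 1: desired track 15.2°; wind correction +0.3° → command heading 15.5°, groundspeed 88.1 kt
Leg 2: desired track 355.4°; wind correction +2.0° → command heading 357.4°, groundspeed 88.7 kt
Leg 3: desired track 333.4°; wind correction +3.7° → command heading 337.1°, groundspeed 90.5 kt
Leg 4: desired track 268.1°; wind correction +5.0° → command heading 273.1°, groundspeed 99.8 kt
Leg 5: desired track 237.8°; wind correction +3.4° → command heading 241.2°, groundspeed 103.9 kt

Leg 1: heading=15.5°, groundspeed=88.1 kt
Leg 2: heading=357.4°, groundspeed=88.7 kt
Leg 3: heading=337.1°, groundspeed=90.5 kt
Leg 4: heading=273.1°, groundspeed=99.8 kt
Leg 5: heading=241.2°, groundspeed=103.9 kt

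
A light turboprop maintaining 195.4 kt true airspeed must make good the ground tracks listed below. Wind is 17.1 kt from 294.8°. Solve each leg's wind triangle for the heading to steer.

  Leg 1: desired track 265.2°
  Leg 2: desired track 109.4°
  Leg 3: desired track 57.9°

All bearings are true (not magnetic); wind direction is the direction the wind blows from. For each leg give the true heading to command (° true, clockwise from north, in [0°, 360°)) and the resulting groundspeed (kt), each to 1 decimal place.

Leg 1: desired track 265.2°; wind correction +2.5° → command heading 267.7°, groundspeed 180.3 kt
Leg 2: desired track 109.4°; wind correction -0.5° → command heading 108.9°, groundspeed 212.4 kt
Leg 3: desired track 57.9°; wind correction -4.2° → command heading 53.7°, groundspeed 204.2 kt

Leg 1: heading=267.7°, groundspeed=180.3 kt
Leg 2: heading=108.9°, groundspeed=212.4 kt
Leg 3: heading=53.7°, groundspeed=204.2 kt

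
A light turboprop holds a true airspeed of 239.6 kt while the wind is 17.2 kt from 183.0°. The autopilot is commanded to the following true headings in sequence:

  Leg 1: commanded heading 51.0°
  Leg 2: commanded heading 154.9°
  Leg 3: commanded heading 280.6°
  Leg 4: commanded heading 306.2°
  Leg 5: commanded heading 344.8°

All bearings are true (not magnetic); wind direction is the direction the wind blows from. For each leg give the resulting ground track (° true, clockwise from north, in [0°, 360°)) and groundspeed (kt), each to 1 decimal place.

Leg 1: heading 51.0°; drift -2.9° → track 48.1°, groundspeed 251.4 kt
Leg 2: heading 154.9°; drift -2.1° → track 152.8°, groundspeed 224.6 kt
Leg 3: heading 280.6°; drift +4.0° → track 284.6°, groundspeed 242.5 kt
Leg 4: heading 306.2°; drift +3.3° → track 309.5°, groundspeed 249.4 kt
Leg 5: heading 344.8°; drift +1.2° → track 346.0°, groundspeed 256.0 kt

Leg 1: track=48.1°, groundspeed=251.4 kt
Leg 2: track=152.8°, groundspeed=224.6 kt
Leg 3: track=284.6°, groundspeed=242.5 kt
Leg 4: track=309.5°, groundspeed=249.4 kt
Leg 5: track=346.0°, groundspeed=256.0 kt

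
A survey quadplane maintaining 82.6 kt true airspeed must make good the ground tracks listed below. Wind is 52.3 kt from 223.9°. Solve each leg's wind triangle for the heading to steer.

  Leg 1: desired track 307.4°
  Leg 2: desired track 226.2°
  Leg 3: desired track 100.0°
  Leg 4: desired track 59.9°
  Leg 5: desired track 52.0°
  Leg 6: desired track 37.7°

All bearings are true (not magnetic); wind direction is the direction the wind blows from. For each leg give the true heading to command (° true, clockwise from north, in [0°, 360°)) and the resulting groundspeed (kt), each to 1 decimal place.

Leg 1: heading=268.4°, groundspeed=58.3 kt
Leg 2: heading=224.7°, groundspeed=30.3 kt
Leg 3: heading=131.7°, groundspeed=99.4 kt
Leg 4: heading=70.0°, groundspeed=131.6 kt
Leg 5: heading=57.1°, groundspeed=134.0 kt
Leg 6: heading=33.8°, groundspeed=134.4 kt

Leg 1: desired track 307.4°; wind correction -39.0° → command heading 268.4°, groundspeed 58.3 kt
Leg 2: desired track 226.2°; wind correction -1.5° → command heading 224.7°, groundspeed 30.3 kt
Leg 3: desired track 100.0°; wind correction +31.7° → command heading 131.7°, groundspeed 99.4 kt
Leg 4: desired track 59.9°; wind correction +10.1° → command heading 70.0°, groundspeed 131.6 kt
Leg 5: desired track 52.0°; wind correction +5.1° → command heading 57.1°, groundspeed 134.0 kt
Leg 6: desired track 37.7°; wind correction -3.9° → command heading 33.8°, groundspeed 134.4 kt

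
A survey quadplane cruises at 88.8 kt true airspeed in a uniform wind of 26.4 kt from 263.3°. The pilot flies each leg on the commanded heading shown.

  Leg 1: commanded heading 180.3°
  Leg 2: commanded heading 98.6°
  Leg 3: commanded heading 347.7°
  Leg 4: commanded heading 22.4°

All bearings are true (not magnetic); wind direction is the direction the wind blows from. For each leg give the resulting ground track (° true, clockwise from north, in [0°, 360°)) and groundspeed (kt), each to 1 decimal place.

Leg 1: heading 180.3°; drift -17.0° → track 163.3°, groundspeed 89.5 kt
Leg 2: heading 98.6°; drift -3.5° → track 95.1°, groundspeed 114.5 kt
Leg 3: heading 347.7°; drift +16.9° → track 4.6°, groundspeed 90.1 kt
Leg 4: heading 22.4°; drift +12.8° → track 35.2°, groundspeed 104.2 kt

Leg 1: track=163.3°, groundspeed=89.5 kt
Leg 2: track=95.1°, groundspeed=114.5 kt
Leg 3: track=4.6°, groundspeed=90.1 kt
Leg 4: track=35.2°, groundspeed=104.2 kt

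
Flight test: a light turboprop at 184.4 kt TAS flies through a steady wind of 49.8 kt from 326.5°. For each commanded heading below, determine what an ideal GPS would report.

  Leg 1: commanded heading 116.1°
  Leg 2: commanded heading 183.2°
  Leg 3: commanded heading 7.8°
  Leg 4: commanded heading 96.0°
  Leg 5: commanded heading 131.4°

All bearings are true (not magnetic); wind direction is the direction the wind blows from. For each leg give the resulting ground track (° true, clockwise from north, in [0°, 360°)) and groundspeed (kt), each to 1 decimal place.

Leg 1: heading 116.1°; drift +6.3° → track 122.4°, groundspeed 228.7 kt
Leg 2: heading 183.2°; drift -7.6° → track 175.6°, groundspeed 226.3 kt
Leg 3: heading 7.8°; drift +12.6° → track 20.4°, groundspeed 150.6 kt
Leg 4: heading 96.0°; drift +10.1° → track 106.1°, groundspeed 219.5 kt
Leg 5: heading 131.4°; drift +3.2° → track 134.6°, groundspeed 232.8 kt

Leg 1: track=122.4°, groundspeed=228.7 kt
Leg 2: track=175.6°, groundspeed=226.3 kt
Leg 3: track=20.4°, groundspeed=150.6 kt
Leg 4: track=106.1°, groundspeed=219.5 kt
Leg 5: track=134.6°, groundspeed=232.8 kt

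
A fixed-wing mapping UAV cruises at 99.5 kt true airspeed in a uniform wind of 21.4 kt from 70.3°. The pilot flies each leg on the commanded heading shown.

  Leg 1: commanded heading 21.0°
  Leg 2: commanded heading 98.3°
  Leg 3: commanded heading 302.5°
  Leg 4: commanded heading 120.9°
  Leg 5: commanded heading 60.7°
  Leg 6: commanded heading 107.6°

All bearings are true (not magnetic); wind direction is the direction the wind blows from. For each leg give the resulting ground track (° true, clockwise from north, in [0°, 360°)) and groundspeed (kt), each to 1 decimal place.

Leg 1: heading 21.0°; drift -10.7° → track 10.3°, groundspeed 87.1 kt
Leg 2: heading 98.3°; drift +7.1° → track 105.4°, groundspeed 81.2 kt
Leg 3: heading 302.5°; drift -8.5° → track 294.0°, groundspeed 113.9 kt
Leg 4: heading 120.9°; drift +10.9° → track 131.8°, groundspeed 87.5 kt
Leg 5: heading 60.7°; drift -2.6° → track 58.1°, groundspeed 78.5 kt
Leg 6: heading 107.6°; drift +8.9° → track 116.5°, groundspeed 83.5 kt

Leg 1: track=10.3°, groundspeed=87.1 kt
Leg 2: track=105.4°, groundspeed=81.2 kt
Leg 3: track=294.0°, groundspeed=113.9 kt
Leg 4: track=131.8°, groundspeed=87.5 kt
Leg 5: track=58.1°, groundspeed=78.5 kt
Leg 6: track=116.5°, groundspeed=83.5 kt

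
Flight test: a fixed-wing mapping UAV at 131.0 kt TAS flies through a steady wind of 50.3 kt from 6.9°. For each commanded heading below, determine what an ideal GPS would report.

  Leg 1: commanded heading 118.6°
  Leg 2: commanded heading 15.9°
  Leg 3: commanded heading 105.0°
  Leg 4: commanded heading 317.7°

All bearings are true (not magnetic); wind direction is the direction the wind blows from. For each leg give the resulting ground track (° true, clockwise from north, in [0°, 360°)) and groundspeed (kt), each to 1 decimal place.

Leg 1: heading 118.6°; drift +17.3° → track 135.9°, groundspeed 156.7 kt
Leg 2: heading 15.9°; drift +5.5° → track 21.4°, groundspeed 81.7 kt
Leg 3: heading 105.0°; drift +19.8° → track 124.8°, groundspeed 146.8 kt
Leg 4: heading 317.7°; drift -21.2° → track 296.5°, groundspeed 105.3 kt

Leg 1: track=135.9°, groundspeed=156.7 kt
Leg 2: track=21.4°, groundspeed=81.7 kt
Leg 3: track=124.8°, groundspeed=146.8 kt
Leg 4: track=296.5°, groundspeed=105.3 kt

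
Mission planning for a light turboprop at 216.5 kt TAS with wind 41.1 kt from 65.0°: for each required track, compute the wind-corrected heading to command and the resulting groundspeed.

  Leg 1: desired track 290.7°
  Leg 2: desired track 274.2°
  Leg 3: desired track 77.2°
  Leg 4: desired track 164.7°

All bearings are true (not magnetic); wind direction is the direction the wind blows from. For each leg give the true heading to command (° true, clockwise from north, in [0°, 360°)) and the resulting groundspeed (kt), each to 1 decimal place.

Leg 1: heading=298.5°, groundspeed=243.2 kt
Leg 2: heading=279.5°, groundspeed=251.4 kt
Leg 3: heading=74.9°, groundspeed=176.2 kt
Leg 4: heading=153.9°, groundspeed=219.6 kt

Leg 1: desired track 290.7°; wind correction +7.8° → command heading 298.5°, groundspeed 243.2 kt
Leg 2: desired track 274.2°; wind correction +5.3° → command heading 279.5°, groundspeed 251.4 kt
Leg 3: desired track 77.2°; wind correction -2.3° → command heading 74.9°, groundspeed 176.2 kt
Leg 4: desired track 164.7°; wind correction -10.8° → command heading 153.9°, groundspeed 219.6 kt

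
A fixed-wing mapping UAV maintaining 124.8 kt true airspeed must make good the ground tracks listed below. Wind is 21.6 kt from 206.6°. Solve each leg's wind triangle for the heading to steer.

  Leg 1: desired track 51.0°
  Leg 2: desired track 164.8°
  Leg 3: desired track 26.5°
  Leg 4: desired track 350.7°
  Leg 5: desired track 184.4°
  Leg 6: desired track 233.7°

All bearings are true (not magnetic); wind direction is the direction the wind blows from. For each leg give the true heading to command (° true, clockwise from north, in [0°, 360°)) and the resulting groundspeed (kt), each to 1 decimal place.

Leg 1: desired track 51.0°; wind correction +4.1° → command heading 55.1°, groundspeed 144.2 kt
Leg 2: desired track 164.8°; wind correction +6.6° → command heading 171.4°, groundspeed 107.9 kt
Leg 3: desired track 26.5°; wind correction +0.0° → command heading 26.5°, groundspeed 146.4 kt
Leg 4: desired track 350.7°; wind correction -5.8° → command heading 344.9°, groundspeed 141.7 kt
Leg 5: desired track 184.4°; wind correction +3.7° → command heading 188.1°, groundspeed 104.5 kt
Leg 6: desired track 233.7°; wind correction -4.5° → command heading 229.2°, groundspeed 105.2 kt

Leg 1: heading=55.1°, groundspeed=144.2 kt
Leg 2: heading=171.4°, groundspeed=107.9 kt
Leg 3: heading=26.5°, groundspeed=146.4 kt
Leg 4: heading=344.9°, groundspeed=141.7 kt
Leg 5: heading=188.1°, groundspeed=104.5 kt
Leg 6: heading=229.2°, groundspeed=105.2 kt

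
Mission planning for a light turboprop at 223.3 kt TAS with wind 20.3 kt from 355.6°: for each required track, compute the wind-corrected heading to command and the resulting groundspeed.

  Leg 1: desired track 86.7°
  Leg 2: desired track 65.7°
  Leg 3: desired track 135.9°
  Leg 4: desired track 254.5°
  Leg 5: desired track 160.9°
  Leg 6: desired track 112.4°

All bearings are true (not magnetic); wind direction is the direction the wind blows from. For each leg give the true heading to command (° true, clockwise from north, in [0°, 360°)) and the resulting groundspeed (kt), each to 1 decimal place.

Leg 1: heading=81.5°, groundspeed=222.8 kt
Leg 2: heading=60.8°, groundspeed=215.6 kt
Leg 3: heading=132.6°, groundspeed=238.5 kt
Leg 4: heading=259.6°, groundspeed=226.3 kt
Leg 5: heading=159.6°, groundspeed=242.9 kt
Leg 6: heading=107.7°, groundspeed=231.7 kt

Leg 1: desired track 86.7°; wind correction -5.2° → command heading 81.5°, groundspeed 222.8 kt
Leg 2: desired track 65.7°; wind correction -4.9° → command heading 60.8°, groundspeed 215.6 kt
Leg 3: desired track 135.9°; wind correction -3.3° → command heading 132.6°, groundspeed 238.5 kt
Leg 4: desired track 254.5°; wind correction +5.1° → command heading 259.6°, groundspeed 226.3 kt
Leg 5: desired track 160.9°; wind correction -1.3° → command heading 159.6°, groundspeed 242.9 kt
Leg 6: desired track 112.4°; wind correction -4.7° → command heading 107.7°, groundspeed 231.7 kt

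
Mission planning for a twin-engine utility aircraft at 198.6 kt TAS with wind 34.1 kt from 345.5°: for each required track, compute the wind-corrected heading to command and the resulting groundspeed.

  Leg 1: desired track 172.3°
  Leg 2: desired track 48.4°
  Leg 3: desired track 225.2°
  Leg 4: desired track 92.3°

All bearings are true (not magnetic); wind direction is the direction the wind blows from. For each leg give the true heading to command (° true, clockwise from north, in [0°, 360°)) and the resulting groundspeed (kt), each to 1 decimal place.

Leg 1: desired track 172.3°; wind correction +1.2° → command heading 173.5°, groundspeed 232.4 kt
Leg 2: desired track 48.4°; wind correction -8.8° → command heading 39.6°, groundspeed 180.7 kt
Leg 3: desired track 225.2°; wind correction +8.5° → command heading 233.7°, groundspeed 213.6 kt
Leg 4: desired track 92.3°; wind correction -9.5° → command heading 82.8°, groundspeed 205.8 kt

Leg 1: heading=173.5°, groundspeed=232.4 kt
Leg 2: heading=39.6°, groundspeed=180.7 kt
Leg 3: heading=233.7°, groundspeed=213.6 kt
Leg 4: heading=82.8°, groundspeed=205.8 kt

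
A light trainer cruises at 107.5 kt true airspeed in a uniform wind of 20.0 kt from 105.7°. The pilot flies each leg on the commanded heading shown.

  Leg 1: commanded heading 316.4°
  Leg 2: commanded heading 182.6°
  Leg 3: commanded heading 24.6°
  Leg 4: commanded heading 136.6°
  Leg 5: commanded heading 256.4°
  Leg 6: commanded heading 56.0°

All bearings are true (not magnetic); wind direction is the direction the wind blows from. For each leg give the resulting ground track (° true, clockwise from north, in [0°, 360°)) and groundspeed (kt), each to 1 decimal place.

Leg 1: heading 316.4°; drift -4.7° → track 311.7°, groundspeed 125.1 kt
Leg 2: heading 182.6°; drift +10.7° → track 193.3°, groundspeed 104.8 kt
Leg 3: heading 24.6°; drift -10.7° → track 13.9°, groundspeed 106.3 kt
Leg 4: heading 136.6°; drift +6.5° → track 143.1°, groundspeed 90.9 kt
Leg 5: heading 256.4°; drift +4.5° → track 260.9°, groundspeed 125.3 kt
Leg 6: heading 56.0°; drift -9.2° → track 46.8°, groundspeed 95.8 kt

Leg 1: track=311.7°, groundspeed=125.1 kt
Leg 2: track=193.3°, groundspeed=104.8 kt
Leg 3: track=13.9°, groundspeed=106.3 kt
Leg 4: track=143.1°, groundspeed=90.9 kt
Leg 5: track=260.9°, groundspeed=125.3 kt
Leg 6: track=46.8°, groundspeed=95.8 kt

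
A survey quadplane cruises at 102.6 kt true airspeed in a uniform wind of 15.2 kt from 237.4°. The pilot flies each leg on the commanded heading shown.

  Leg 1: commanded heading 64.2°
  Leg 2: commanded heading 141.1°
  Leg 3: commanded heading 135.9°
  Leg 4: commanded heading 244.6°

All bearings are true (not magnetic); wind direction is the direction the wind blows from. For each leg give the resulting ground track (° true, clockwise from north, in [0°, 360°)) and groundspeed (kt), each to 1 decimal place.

Leg 1: track=63.3°, groundspeed=117.7 kt
Leg 2: track=132.9°, groundspeed=105.4 kt
Leg 3: track=127.9°, groundspeed=106.7 kt
Leg 4: track=245.8°, groundspeed=87.5 kt

Leg 1: heading 64.2°; drift -0.9° → track 63.3°, groundspeed 117.7 kt
Leg 2: heading 141.1°; drift -8.2° → track 132.9°, groundspeed 105.4 kt
Leg 3: heading 135.9°; drift -8.0° → track 127.9°, groundspeed 106.7 kt
Leg 4: heading 244.6°; drift +1.2° → track 245.8°, groundspeed 87.5 kt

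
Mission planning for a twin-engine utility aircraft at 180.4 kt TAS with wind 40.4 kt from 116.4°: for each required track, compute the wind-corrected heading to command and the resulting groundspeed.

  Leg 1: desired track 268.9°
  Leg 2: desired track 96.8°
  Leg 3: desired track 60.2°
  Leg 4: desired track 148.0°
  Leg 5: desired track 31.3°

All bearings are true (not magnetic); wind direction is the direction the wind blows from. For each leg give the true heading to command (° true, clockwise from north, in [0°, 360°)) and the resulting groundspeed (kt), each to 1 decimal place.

Leg 1: heading=263.0°, groundspeed=215.3 kt
Leg 2: heading=101.1°, groundspeed=141.8 kt
Leg 3: heading=70.9°, groundspeed=154.8 kt
Leg 4: heading=141.3°, groundspeed=144.7 kt
Leg 5: heading=44.2°, groundspeed=172.4 kt

Leg 1: desired track 268.9°; wind correction -5.9° → command heading 263.0°, groundspeed 215.3 kt
Leg 2: desired track 96.8°; wind correction +4.3° → command heading 101.1°, groundspeed 141.8 kt
Leg 3: desired track 60.2°; wind correction +10.7° → command heading 70.9°, groundspeed 154.8 kt
Leg 4: desired track 148.0°; wind correction -6.7° → command heading 141.3°, groundspeed 144.7 kt
Leg 5: desired track 31.3°; wind correction +12.9° → command heading 44.2°, groundspeed 172.4 kt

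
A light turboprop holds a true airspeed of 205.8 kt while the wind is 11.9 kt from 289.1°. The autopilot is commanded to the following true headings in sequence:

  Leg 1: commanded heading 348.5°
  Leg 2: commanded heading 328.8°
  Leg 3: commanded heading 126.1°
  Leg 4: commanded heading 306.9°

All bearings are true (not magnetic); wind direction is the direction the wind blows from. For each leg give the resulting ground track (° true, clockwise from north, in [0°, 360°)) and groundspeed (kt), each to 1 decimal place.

Leg 1: track=351.4°, groundspeed=200.0 kt
Leg 2: track=331.0°, groundspeed=196.8 kt
Leg 3: track=125.2°, groundspeed=217.2 kt
Leg 4: track=308.0°, groundspeed=194.5 kt

Leg 1: heading 348.5°; drift +2.9° → track 351.4°, groundspeed 200.0 kt
Leg 2: heading 328.8°; drift +2.2° → track 331.0°, groundspeed 196.8 kt
Leg 3: heading 126.1°; drift -0.9° → track 125.2°, groundspeed 217.2 kt
Leg 4: heading 306.9°; drift +1.1° → track 308.0°, groundspeed 194.5 kt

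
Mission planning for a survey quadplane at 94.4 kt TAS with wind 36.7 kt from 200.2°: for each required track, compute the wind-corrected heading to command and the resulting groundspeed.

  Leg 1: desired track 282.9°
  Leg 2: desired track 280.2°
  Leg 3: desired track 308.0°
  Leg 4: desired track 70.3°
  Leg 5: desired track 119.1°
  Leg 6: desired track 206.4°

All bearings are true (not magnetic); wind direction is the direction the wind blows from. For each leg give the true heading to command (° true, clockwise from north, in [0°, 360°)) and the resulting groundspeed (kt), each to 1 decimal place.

Leg 1: heading=260.2°, groundspeed=82.4 kt
Leg 2: heading=257.7°, groundspeed=80.8 kt
Leg 3: heading=286.3°, groundspeed=98.9 kt
Leg 4: heading=87.7°, groundspeed=113.6 kt
Leg 5: heading=141.7°, groundspeed=81.5 kt
Leg 6: heading=204.0°, groundspeed=57.8 kt

Leg 1: desired track 282.9°; wind correction -22.7° → command heading 260.2°, groundspeed 82.4 kt
Leg 2: desired track 280.2°; wind correction -22.5° → command heading 257.7°, groundspeed 80.8 kt
Leg 3: desired track 308.0°; wind correction -21.7° → command heading 286.3°, groundspeed 98.9 kt
Leg 4: desired track 70.3°; wind correction +17.4° → command heading 87.7°, groundspeed 113.6 kt
Leg 5: desired track 119.1°; wind correction +22.6° → command heading 141.7°, groundspeed 81.5 kt
Leg 6: desired track 206.4°; wind correction -2.4° → command heading 204.0°, groundspeed 57.8 kt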